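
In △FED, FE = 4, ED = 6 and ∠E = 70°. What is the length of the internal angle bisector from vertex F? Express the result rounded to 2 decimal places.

By the law of cosines, DF² = FE² + ED² − 2·FE·ED·cos E = 35.583, so DF ≈ 5.9652.
Law of cosines again: cos F = (DF² + FE² − ED²)/(2·DF·FE) ≈ 0.32654, so ∠F ≈ 70.94°.
The bisector from F has length 2·DF·FE·cos(∠F/2)/(DF+FE) ≈ 3.9001.

t_F ≈ 3.90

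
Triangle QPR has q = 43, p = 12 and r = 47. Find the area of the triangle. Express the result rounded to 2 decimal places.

Semiperimeter s = (43 + 12 + 47)/2 = 51.
Heron's formula: area = √(51·8·39·4) ≈ 252.29.

area ≈ 252.29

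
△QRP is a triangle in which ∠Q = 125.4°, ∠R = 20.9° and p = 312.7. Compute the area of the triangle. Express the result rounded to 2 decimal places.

25622.98

The third angle is ∠P = 180° − ∠Q − ∠R = 33.70°.
Law of sines: q = p·sin Q/sin P ≈ 459.39.
Law of sines: r = p·sin R/sin P ≈ 201.05.
Area = ½·p·q·sin R ≈ 25623.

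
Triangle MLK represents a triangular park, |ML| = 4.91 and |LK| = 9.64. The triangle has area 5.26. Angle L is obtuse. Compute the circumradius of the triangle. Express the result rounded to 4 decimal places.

32.5487

From area = ½·|ML|·|LK|·sin L, we get sin L = 2·area/(|ML|·|LK|) ≈ 0.22226.
Taking the obtuse solution, ∠L ≈ 2.917 rad.
Law of cosines then gives |KM| ≈ 14.468.
Circumradius = |KM|/(2 sin L) ≈ 32.549.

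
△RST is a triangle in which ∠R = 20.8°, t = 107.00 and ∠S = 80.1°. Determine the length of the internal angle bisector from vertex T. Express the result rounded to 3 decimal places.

t_T ≈ 43.861

The third angle is ∠T = 180° − ∠R − ∠S = 79.10°.
Law of sines: r = t·sin R/sin T ≈ 38.695.
Law of sines: s = t·sin S/sin T ≈ 107.34.
The bisector from T has length 2·r·s·cos(∠T/2)/(r+s) ≈ 43.861.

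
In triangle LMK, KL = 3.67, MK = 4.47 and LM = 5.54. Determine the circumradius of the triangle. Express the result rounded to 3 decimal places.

R ≈ 2.780

By the law of cosines, cos L = (KL² + LM² − MK²) / (2·KL·LM) ≈ 0.59463, so ∠L ≈ 53.51°.
Circumradius = MK/(2 sin L) ≈ 2.7798.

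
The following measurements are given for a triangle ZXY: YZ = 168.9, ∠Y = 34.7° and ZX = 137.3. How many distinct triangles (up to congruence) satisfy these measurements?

2

YZ·sin Y = 168.9·sin(34.7°) ≈ 96.15.
Since YZ sin Y < ZX < YZ (96.15 < 137.3 < 168.9), two triangles exist.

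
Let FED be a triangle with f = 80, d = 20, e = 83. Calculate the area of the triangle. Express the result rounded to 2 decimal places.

Semiperimeter s = (80 + 83 + 20)/2 = 91.5.
Heron's formula: area = √(91.5·11.5·8.5·71.5) ≈ 799.69.

area ≈ 799.69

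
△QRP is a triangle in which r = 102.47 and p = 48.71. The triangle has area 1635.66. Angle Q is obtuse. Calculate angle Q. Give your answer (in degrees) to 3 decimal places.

From area = ½·r·p·sin Q, we get sin Q = 2·area/(r·p) ≈ 0.65540.
Taking the obtuse solution, ∠Q ≈ 139.05°.

139.050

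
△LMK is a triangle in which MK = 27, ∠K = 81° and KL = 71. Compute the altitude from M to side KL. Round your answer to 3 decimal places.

26.668

By the law of cosines, LM² = MK² + KL² − 2·MK·KL·cos K = 5170.2, so LM ≈ 71.904.
Area = ½·MK·KL·sin K ≈ 946.7.
The altitude from M has length 2·area/KL ≈ 26.668.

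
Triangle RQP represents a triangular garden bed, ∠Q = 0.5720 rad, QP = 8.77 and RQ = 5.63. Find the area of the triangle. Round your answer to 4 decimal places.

Area = ½·RQ·QP·sin Q ≈ 13.364.

13.3637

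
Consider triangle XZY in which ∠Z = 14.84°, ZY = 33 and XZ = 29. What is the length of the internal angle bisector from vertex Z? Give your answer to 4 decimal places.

30.6125

By the law of cosines, YX² = XZ² + ZY² − 2·XZ·ZY·cos Z = 79.842, so YX ≈ 8.9354.
The bisector from Z has length 2·XZ·ZY·cos(∠Z/2)/(XZ+ZY) ≈ 30.612.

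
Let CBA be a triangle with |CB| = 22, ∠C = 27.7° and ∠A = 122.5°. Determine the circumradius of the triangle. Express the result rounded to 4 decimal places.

R ≈ 13.0426

The third angle is ∠B = 180° − ∠A − ∠C = 29.80°.
Law of sines: |BA| = |CB|·sin C/sin A ≈ 12.125.
Law of sines: |AC| = |CB|·sin B/sin A ≈ 12.964.
Circumradius = |CB|/(2 sin A) ≈ 13.043.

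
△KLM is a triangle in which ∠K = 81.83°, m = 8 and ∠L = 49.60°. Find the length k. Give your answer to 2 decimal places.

10.56

The third angle is ∠M = 180° − ∠K − ∠L = 48.57°.
Law of sines: k = m·sin K/sin M ≈ 10.562.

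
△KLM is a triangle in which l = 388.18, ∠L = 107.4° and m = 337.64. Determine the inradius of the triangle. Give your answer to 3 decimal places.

Law of sines: sin M = m·sin L/l ≈ 0.83000.
Since l ≥ m, only the acute value applies: ∠M ≈ 56.10°.
Then ∠K = 180° − ∠L − ∠M ≈ 16.50°.
Law of sines gives k = l·sin K/sin L ≈ 115.54.
Area = ½·l·m·sin K ≈ 18614.
Semiperimeter s = (115.54+388.18+337.64)/2 = 420.68.
Inradius = area/s = 18614/420.68 ≈ 44.246.

r ≈ 44.246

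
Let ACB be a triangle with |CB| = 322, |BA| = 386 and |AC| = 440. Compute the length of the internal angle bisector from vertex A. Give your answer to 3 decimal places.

By the law of cosines, cos A = (|BA|² + |AC|² − |CB|²) / (2·|BA|·|AC|) ≈ 0.70334, so ∠A ≈ 45.30°.
The bisector from A has length 2·|BA|·|AC|·cos(∠A/2)/(|BA|+|AC|) ≈ 379.51.

379.513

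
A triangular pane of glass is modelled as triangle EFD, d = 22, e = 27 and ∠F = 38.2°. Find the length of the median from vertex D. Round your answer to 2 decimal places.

By the law of cosines, f² = d² + e² − 2·d·e·cos F = 279.4, so f ≈ 16.715.
Median from D: ½√(2·e² + 2·f² − d²) ≈ 19.576.

m_D ≈ 19.58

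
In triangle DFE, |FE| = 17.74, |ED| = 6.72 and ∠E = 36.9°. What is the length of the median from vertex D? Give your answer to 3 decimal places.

By the law of cosines, |DF|² = |FE|² + |ED|² − 2·|FE|·|ED|·cos E = 169.2, so |DF| ≈ 13.008.
Median from D: ½√(2·|ED|² + 2·|DF|² − |FE|²) ≈ 5.3388.

5.339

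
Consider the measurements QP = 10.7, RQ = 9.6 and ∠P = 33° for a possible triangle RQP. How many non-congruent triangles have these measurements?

QP·sin P = 10.7·sin(33°) ≈ 5.828.
Since QP sin P < RQ < QP (5.828 < 9.6 < 10.7), two triangles exist.

2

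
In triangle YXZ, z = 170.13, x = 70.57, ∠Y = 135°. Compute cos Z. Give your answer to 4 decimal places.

0.8460

By the law of cosines, y² = x² + z² − 2·x·z·cos Y = 50903, so y ≈ 225.62.
Law of cosines again: cos Z = (y² + x² − z²)/(2·y·x) ≈ 0.84599, so ∠Z ≈ 32.22°.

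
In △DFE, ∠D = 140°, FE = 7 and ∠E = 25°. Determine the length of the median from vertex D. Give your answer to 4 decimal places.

m_D ≈ 1.5208

The third angle is ∠F = 180° − ∠E − ∠D = 15.00°.
Law of sines: ED = FE·sin F/sin D ≈ 2.8186.
Law of sines: DF = FE·sin E/sin D ≈ 4.6023.
Median from D: ½√(2·ED² + 2·DF² − FE²) ≈ 1.5208.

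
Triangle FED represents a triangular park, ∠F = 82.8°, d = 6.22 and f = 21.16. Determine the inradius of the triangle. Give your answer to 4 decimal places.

2.6800

Law of sines: sin D = d·sin F/f ≈ 0.29163.
Since f ≥ d, only the acute value applies: ∠D ≈ 16.96°.
Then ∠E = 180° − ∠F − ∠D ≈ 80.24°.
Law of sines gives e = f·sin E/sin F ≈ 21.02.
Area = ½·f·d·sin E ≈ 64.856.
Semiperimeter s = (21.16+21.02+6.22)/2 = 24.2.
Inradius = area/s = 64.856/24.2 ≈ 2.68.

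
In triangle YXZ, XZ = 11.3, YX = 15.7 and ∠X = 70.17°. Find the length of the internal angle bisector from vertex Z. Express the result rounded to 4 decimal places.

10.9630

By the law of cosines, ZY² = YX² + XZ² − 2·YX·XZ·cos X = 253.81, so ZY ≈ 15.932.
Law of cosines again: cos Z = (XZ² + ZY² − YX²)/(2·XZ·ZY) ≈ 0.37498, so ∠Z ≈ 67.98°.
The bisector from Z has length 2·XZ·ZY·cos(∠Z/2)/(XZ+ZY) ≈ 10.963.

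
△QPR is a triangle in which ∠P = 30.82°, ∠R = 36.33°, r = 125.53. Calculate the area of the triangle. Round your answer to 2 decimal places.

The third angle is ∠Q = 180° − ∠P − ∠R = 112.85°.
Law of sines: q = r·sin Q/sin R ≈ 195.26.
Law of sines: p = r·sin P/sin R ≈ 108.56.
Area = ½·r·q·sin P ≈ 6279.

6279.02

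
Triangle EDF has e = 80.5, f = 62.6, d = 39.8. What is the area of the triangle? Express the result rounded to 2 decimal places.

Semiperimeter s = (80.5 + 39.8 + 62.6)/2 = 91.45.
Heron's formula: area = √(91.45·10.95·51.65·28.85) ≈ 1221.5.

area ≈ 1221.54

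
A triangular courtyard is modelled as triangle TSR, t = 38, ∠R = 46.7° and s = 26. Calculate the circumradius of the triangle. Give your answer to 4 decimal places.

19.0000

By the law of cosines, r² = t² + s² − 2·t·s·cos R = 764.82, so r ≈ 27.655.
Area = ½·t·s·sin R ≈ 359.52.
Circumradius = r/(2 sin R) ≈ 19.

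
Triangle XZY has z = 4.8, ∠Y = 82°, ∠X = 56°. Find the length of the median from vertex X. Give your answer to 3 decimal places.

5.283

The third angle is ∠Z = 180° − ∠Y − ∠X = 42.00°.
Law of sines: x = z·sin X/sin Z ≈ 5.9471.
Law of sines: y = z·sin Y/sin Z ≈ 7.1037.
Median from X: ½√(2·z² + 2·y² − x²) ≈ 5.2829.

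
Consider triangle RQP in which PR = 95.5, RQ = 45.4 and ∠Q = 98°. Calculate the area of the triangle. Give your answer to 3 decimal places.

area ≈ 1751.957

Law of sines: sin P = RQ·sin Q/PR ≈ 0.47077.
Since PR ≥ RQ, only the acute value applies: ∠P ≈ 28.08°.
Then ∠R = 180° − ∠Q − ∠P ≈ 53.92°.
Law of sines gives QP = PR·sin R/sin Q ≈ 77.937.
Area = ½·PR·RQ·sin R ≈ 1752.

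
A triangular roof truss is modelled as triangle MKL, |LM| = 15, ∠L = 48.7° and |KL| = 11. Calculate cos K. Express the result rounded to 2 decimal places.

By the law of cosines, |MK|² = |KL|² + |LM|² − 2·|KL|·|LM|·cos L = 128.2, so |MK| ≈ 11.323.
Law of cosines again: cos K = (|MK|² + |KL|² − |LM|²)/(2·|MK|·|KL|) ≈ 0.09715, so ∠K ≈ 84.42°.

cos K ≈ 0.10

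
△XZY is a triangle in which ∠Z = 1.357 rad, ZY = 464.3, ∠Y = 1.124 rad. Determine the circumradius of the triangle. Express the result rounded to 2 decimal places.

R ≈ 378.35

The third angle is ∠X = π − ∠Z − ∠Y = 0.661 rad.
Law of sines: YX = ZY·sin Z/sin X ≈ 739.47.
Law of sines: XZ = ZY·sin Y/sin X ≈ 682.42.
Circumradius = ZY/(2 sin X) ≈ 378.35.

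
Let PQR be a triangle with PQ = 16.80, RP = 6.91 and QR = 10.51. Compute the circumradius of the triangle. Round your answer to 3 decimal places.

By the law of cosines, cos P = (RP² + PQ² − QR²) / (2·RP·PQ) ≈ 0.94552, so ∠P ≈ 19.00°.
Circumradius = QR/(2 sin P) ≈ 16.142.

16.142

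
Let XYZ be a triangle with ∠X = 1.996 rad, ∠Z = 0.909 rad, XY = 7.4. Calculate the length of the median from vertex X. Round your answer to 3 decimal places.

The third angle is ∠Y = π − ∠Z − ∠X = 0.237 rad.
Law of sines: YZ = XY·sin X/sin Z ≈ 8.545.
Law of sines: ZX = XY·sin Y/sin Z ≈ 2.1987.
Median from X: ½√(2·ZX² + 2·XY² − YZ²) ≈ 3.3975.

3.397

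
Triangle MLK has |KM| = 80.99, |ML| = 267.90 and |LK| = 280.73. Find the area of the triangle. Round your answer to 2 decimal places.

Semiperimeter s = (280.73 + 80.99 + 267.9)/2 = 314.81.
Heron's formula: area = √(314.81·34.08·233.82·46.91) ≈ 10848.

area ≈ 10847.95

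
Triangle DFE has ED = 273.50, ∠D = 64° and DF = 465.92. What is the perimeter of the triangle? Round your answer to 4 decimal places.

perimeter ≈ 1163.8740

By the law of cosines, FE² = ED² + DF² − 2·ED·DF·cos D = 1.8016e+05, so FE ≈ 424.45.
Semiperimeter s = (424.45+273.5+465.92)/2 = 581.94.
Perimeter = 424.45 + 273.5 + 465.92 = 1163.9.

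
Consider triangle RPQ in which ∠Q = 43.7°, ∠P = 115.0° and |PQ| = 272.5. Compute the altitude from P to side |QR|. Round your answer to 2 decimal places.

188.27

The third angle is ∠R = 180° − ∠P − ∠Q = 21.30°.
Law of sines: |QR| = |PQ|·sin P/sin R ≈ 679.88.
Law of sines: |RP| = |PQ|·sin Q/sin R ≈ 518.28.
Area = ½·|PQ|·|QR|·sin Q ≈ 63999.
The altitude from P has length 2·area/|QR| ≈ 188.27.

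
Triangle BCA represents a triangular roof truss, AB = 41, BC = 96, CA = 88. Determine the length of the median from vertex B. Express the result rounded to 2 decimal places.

Median from B: ½√(2·AB² + 2·BC² − CA²) ≈ 59.266.

m_B ≈ 59.27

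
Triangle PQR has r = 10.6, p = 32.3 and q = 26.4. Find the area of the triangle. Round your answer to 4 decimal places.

Semiperimeter s = (32.3 + 26.4 + 10.6)/2 = 34.65.
Heron's formula: area = √(34.65·2.35·8.25·24.05) ≈ 127.11.

area ≈ 127.1072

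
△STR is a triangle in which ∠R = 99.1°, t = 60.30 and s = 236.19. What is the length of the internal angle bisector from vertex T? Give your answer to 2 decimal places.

242.51

By the law of cosines, r² = s² + t² − 2·s·t·cos R = 63927, so r ≈ 252.84.
Law of cosines again: cos T = (r² + s² − t²)/(2·r·s) ≈ 0.97188, so ∠T ≈ 13.62°.
The bisector from T has length 2·r·s·cos(∠T/2)/(r+s) ≈ 242.51.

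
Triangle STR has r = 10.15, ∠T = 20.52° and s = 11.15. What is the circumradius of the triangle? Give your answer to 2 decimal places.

5.59

By the law of cosines, t² = r² + s² − 2·r·s·cos T = 15.362, so t ≈ 3.9194.
Area = ½·r·s·sin T ≈ 19.835.
Circumradius = t/(2 sin T) ≈ 5.5906.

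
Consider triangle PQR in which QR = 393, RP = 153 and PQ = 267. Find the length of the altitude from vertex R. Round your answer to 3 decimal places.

h_R ≈ 104.350

Semiperimeter s = (393 + 153 + 267)/2 = 406.5.
Heron's formula: area = √(406.5·13.5·253.5·139.5) ≈ 13931.
The altitude from R has length 2·area/PQ ≈ 104.35.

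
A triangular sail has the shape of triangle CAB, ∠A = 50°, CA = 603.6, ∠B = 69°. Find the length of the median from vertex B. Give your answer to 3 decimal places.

The third angle is ∠C = 180° − ∠A − ∠B = 61.00°.
Law of sines: AB = CA·sin C/sin B ≈ 565.48.
Law of sines: BC = CA·sin A/sin B ≈ 495.28.
Median from B: ½√(2·AB² + 2·BC² − CA²) ≈ 437.55.

m_B ≈ 437.552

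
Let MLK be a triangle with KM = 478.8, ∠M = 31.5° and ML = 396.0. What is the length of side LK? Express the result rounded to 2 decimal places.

250.47

By the law of cosines, LK² = KM² + ML² − 2·KM·ML·cos M = 62736, so LK ≈ 250.47.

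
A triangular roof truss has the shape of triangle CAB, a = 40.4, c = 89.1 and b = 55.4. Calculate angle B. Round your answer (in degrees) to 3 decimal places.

By the law of cosines, cos B = (c² + a² − b²) / (2·c·a) ≈ 0.90312, so ∠B ≈ 25.43°.

∠B ≈ 25.429°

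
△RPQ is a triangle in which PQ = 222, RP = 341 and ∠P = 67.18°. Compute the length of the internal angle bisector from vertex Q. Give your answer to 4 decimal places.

By the law of cosines, QR² = RP² + PQ² − 2·RP·PQ·cos P = 1.0684e+05, so QR ≈ 326.87.
Law of cosines again: cos Q = (PQ² + QR² − RP²)/(2·PQ·QR) ≈ 0.27457, so ∠Q ≈ 74.06°.
The bisector from Q has length 2·PQ·QR·cos(∠Q/2)/(PQ+QR) ≈ 211.08.

t_Q ≈ 211.0840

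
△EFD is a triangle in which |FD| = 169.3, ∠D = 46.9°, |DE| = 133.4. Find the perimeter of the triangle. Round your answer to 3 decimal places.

By the law of cosines, |EF|² = |FD|² + |DE|² − 2·|FD|·|DE|·cos D = 15595, so |EF| ≈ 124.88.
Semiperimeter s = (169.3+133.4+124.88)/2 = 213.79.
Perimeter = 169.3 + 133.4 + 124.88 = 427.58.

perimeter ≈ 427.580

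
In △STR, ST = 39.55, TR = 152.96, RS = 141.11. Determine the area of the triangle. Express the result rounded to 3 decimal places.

Semiperimeter s = (152.96 + 141.11 + 39.55)/2 = 166.81.
Heron's formula: area = √(166.81·13.85·25.7·127.26) ≈ 2748.8.

2748.834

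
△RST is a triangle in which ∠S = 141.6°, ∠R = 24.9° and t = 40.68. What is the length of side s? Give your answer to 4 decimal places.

108.2407

The third angle is ∠T = 180° − ∠R − ∠S = 13.50°.
Law of sines: s = t·sin S/sin T ≈ 108.24.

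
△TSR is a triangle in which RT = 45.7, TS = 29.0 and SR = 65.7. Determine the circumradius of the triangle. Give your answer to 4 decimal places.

By the law of cosines, cos T = (RT² + TS² − SR²) / (2·RT·TS) ≈ -0.52328, so ∠T ≈ 121.55°.
Circumradius = SR/(2 sin T) ≈ 38.549.

38.5490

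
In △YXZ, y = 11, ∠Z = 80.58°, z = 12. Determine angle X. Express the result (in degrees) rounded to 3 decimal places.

Law of sines: sin Y = y·sin Z/z ≈ 0.90431.
Since z ≥ y, only the acute value applies: ∠Y ≈ 64.73°.
Then ∠X = 180° − ∠Z − ∠Y ≈ 34.69°.

∠X ≈ 34.690°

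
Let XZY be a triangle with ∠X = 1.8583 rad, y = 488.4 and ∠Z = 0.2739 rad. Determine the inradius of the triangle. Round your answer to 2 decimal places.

The third angle is ∠Y = π − ∠X − ∠Z = 1.0094 rad.
Law of sines: x = y·sin X/sin Y ≈ 553.28.
Law of sines: z = y·sin Z/sin Y ≈ 156.06.
Area = ½·y·x·sin Z ≈ 36546.
Semiperimeter s = (553.28+156.06+488.4)/2 = 598.87.
Inradius = area/s = 36546/598.87 ≈ 61.025.

61.02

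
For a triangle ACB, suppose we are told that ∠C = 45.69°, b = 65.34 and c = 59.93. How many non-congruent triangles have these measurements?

2

b·sin C = 65.34·sin(45.69°) ≈ 46.76.
Since b sin C < c < b (46.76 < 59.93 < 65.34), two triangles exist.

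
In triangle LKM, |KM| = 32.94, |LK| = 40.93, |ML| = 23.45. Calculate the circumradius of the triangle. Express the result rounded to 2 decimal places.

By the law of cosines, cos L = (|ML|² + |LK|² − |KM|²) / (2·|ML|·|LK|) ≈ 0.59393, so ∠L ≈ 53.56°.
Circumradius = |KM|/(2 sin L) ≈ 20.472.

R ≈ 20.47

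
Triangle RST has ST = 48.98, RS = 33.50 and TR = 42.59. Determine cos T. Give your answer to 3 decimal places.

By the law of cosines, cos T = (ST² + TR² − RS²) / (2·ST·TR) ≈ 0.74080, so ∠T ≈ 0.737 rad.

0.741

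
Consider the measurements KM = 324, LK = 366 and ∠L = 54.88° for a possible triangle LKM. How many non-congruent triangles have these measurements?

LK·sin L = 366·sin(54.88°) ≈ 299.4.
Since LK sin L < KM < LK (299.4 < 324 < 366), two triangles exist.

2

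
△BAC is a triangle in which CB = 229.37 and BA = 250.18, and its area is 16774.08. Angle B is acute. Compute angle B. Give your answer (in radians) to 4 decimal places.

∠B ≈ 0.6244 rad

From area = ½·CB·BA·sin B, we get sin B = 2·area/(CB·BA) ≈ 0.58463.
Taking the acute solution, ∠B ≈ 0.6244 rad.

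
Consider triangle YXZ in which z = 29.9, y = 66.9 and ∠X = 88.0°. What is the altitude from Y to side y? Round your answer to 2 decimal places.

h_Y ≈ 29.88

By the law of cosines, x² = z² + y² − 2·z·y·cos X = 5230, so x ≈ 72.319.
Area = ½·z·y·sin X ≈ 999.55.
The altitude from Y has length 2·area/y ≈ 29.882.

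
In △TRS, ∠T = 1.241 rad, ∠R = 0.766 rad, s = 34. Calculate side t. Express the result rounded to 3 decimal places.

35.491

The third angle is ∠S = π − ∠T − ∠R = 1.135 rad.
Law of sines: t = s·sin T/sin S ≈ 35.491.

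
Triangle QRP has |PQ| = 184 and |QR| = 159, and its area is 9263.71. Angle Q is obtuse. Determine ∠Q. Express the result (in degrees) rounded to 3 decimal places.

140.707

From area = ½·|PQ|·|QR|·sin Q, we get sin Q = 2·area/(|PQ|·|QR|) ≈ 0.63329.
Taking the obtuse solution, ∠Q ≈ 140.71°.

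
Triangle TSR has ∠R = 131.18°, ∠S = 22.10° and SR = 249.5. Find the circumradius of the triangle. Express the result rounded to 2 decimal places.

The third angle is ∠T = 180° − ∠S − ∠R = 26.72°.
Law of sines: RT = SR·sin S/sin T ≈ 208.77.
Law of sines: TS = SR·sin R/sin T ≈ 417.64.
Circumradius = SR/(2 sin T) ≈ 277.45.

277.45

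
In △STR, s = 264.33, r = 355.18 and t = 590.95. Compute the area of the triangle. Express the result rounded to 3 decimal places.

27142.588

Semiperimeter p = (264.33 + 590.95 + 355.18)/2 = 605.23.
Heron's formula: area = √(605.23·340.9·14.28·250.05) ≈ 27143.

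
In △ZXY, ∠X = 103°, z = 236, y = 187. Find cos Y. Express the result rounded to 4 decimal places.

By the law of cosines, x² = y² + z² − 2·y·z·cos X = 1.1052e+05, so x ≈ 332.45.
Law of cosines again: cos Y = (z² + x² − y²)/(2·z·x) ≈ 0.83643, so ∠Y ≈ 33.24°.

0.8364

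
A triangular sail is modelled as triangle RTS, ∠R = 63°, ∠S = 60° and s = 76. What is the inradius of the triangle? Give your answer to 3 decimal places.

21.879

The third angle is ∠T = 180° − ∠S − ∠R = 57.00°.
Law of sines: r = s·sin R/sin S ≈ 78.192.
Law of sines: t = s·sin T/sin S ≈ 73.599.
Area = ½·s·r·sin T ≈ 2491.9.
Semiperimeter p = (78.192+73.599+76)/2 = 113.9.
Inradius = area/p = 2491.9/113.9 ≈ 21.879.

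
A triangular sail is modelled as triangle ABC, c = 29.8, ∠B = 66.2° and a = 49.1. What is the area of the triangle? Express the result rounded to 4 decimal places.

Area = ½·c·a·sin B ≈ 669.38.

area ≈ 669.3753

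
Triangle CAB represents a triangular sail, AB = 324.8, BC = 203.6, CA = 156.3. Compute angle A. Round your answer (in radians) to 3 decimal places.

0.513

By the law of cosines, cos A = (CA² + AB² − BC²) / (2·CA·AB) ≈ 0.87136, so ∠A ≈ 0.513 rad.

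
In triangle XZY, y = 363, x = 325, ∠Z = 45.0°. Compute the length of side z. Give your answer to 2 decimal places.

By the law of cosines, z² = y² + x² − 2·y·x·cos Z = 70552, so z ≈ 265.62.

265.62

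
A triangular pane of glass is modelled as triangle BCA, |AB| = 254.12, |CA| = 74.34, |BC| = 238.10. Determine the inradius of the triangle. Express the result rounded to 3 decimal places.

Semiperimeter s = (74.34 + 254.12 + 238.1)/2 = 283.28.
Heron's formula: area = √(283.28·208.94·29.16·45.18) ≈ 8830.5.
Inradius = area/s = 8830.5/283.28 ≈ 31.172.

r ≈ 31.172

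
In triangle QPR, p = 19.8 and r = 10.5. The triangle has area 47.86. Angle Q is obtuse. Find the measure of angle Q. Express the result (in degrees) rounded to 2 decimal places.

∠Q ≈ 152.59°

From area = ½·p·r·sin Q, we get sin Q = 2·area/(p·r) ≈ 0.46041.
Taking the obtuse solution, ∠Q ≈ 152.59°.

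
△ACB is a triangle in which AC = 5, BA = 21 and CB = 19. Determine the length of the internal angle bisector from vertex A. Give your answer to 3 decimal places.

By the law of cosines, cos A = (BA² + AC² − CB²) / (2·BA·AC) ≈ 0.50000, so ∠A ≈ 60.00°.
The bisector from A has length 2·BA·AC·cos(∠A/2)/(BA+AC) ≈ 6.9948.

t_A ≈ 6.995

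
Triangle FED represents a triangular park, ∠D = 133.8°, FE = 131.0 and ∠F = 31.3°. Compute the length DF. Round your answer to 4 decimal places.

46.6698

The third angle is ∠E = 180° − ∠D − ∠F = 14.90°.
Law of sines: DF = FE·sin E/sin D ≈ 46.67.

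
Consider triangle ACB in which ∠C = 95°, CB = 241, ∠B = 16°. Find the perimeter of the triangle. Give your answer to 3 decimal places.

The third angle is ∠A = 180° − ∠C − ∠B = 69.00°.
Law of sines: BA = CB·sin C/sin A ≈ 257.16.
Law of sines: AC = CB·sin B/sin A ≈ 71.155.
Semiperimeter s = (241+257.16+71.155)/2 = 284.66.
Perimeter = 241 + 257.16 + 71.155 = 569.32.

569.318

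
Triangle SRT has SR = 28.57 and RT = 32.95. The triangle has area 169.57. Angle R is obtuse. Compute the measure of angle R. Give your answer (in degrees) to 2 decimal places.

From area = ½·SR·RT·sin R, we get sin R = 2·area/(SR·RT) ≈ 0.36026.
Taking the obtuse solution, ∠R ≈ 158.88°.

158.88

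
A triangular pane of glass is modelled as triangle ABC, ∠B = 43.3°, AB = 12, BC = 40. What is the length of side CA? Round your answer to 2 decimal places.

32.33

By the law of cosines, CA² = AB² + BC² − 2·AB·BC·cos B = 1045.3, so CA ≈ 32.332.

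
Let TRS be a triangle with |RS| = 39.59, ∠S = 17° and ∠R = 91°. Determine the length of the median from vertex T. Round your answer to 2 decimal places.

The third angle is ∠T = 180° − ∠R − ∠S = 72.00°.
Law of sines: |ST| = |RS|·sin R/sin T ≈ 41.621.
Law of sines: |TR| = |RS|·sin S/sin T ≈ 12.171.
Median from T: ½√(2·|ST|² + 2·|TR|² − |RS|²) ≈ 23.417.

m_T ≈ 23.42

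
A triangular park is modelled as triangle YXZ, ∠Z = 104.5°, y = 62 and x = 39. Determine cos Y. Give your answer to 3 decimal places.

0.672

By the law of cosines, z² = y² + x² − 2·y·x·cos Z = 6575.8, so z ≈ 81.092.
Law of cosines again: cos Y = (x² + z² − y²)/(2·x·z) ≈ 0.67237, so ∠Y ≈ 47.75°.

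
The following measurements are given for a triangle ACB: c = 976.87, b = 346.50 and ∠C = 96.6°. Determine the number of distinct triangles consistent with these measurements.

1

b·sin C = 346.50·sin(96.6°) ≈ 344.2.
Since ∠C is not acute, a triangle exists only if c > b; here c > b, so there is exactly one triangle.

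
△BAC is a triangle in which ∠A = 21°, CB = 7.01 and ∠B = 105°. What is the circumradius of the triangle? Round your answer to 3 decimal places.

The third angle is ∠C = 180° − ∠B − ∠A = 54.00°.
Law of sines: AC = CB·sin B/sin A ≈ 18.894.
Law of sines: BA = CB·sin C/sin A ≈ 15.825.
Circumradius = CB/(2 sin A) ≈ 9.7805.

R ≈ 9.780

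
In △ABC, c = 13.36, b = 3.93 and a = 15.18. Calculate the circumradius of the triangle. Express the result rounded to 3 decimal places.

By the law of cosines, cos A = (b² + c² − a²) / (2·b·c) ≈ -0.34757, so ∠A ≈ 110.34°.
Circumradius = a/(2 sin A) ≈ 8.0947.

R ≈ 8.095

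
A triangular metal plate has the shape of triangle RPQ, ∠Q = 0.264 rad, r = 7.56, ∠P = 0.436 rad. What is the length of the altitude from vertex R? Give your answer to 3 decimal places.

h_R ≈ 1.293

The third angle is ∠R = π − ∠P − ∠Q = 2.442 rad.
Law of sines: p = r·sin P/sin R ≈ 4.956.
Law of sines: q = r·sin Q/sin R ≈ 3.0622.
Area = ½·r·p·sin Q ≈ 4.8884.
The altitude from R has length 2·area/r ≈ 1.2932.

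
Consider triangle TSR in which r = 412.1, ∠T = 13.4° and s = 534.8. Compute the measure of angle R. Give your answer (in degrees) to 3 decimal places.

By the law of cosines, t² = s² + r² − 2·s·r·cos T = 27055, so t ≈ 164.48.
Law of cosines again: cos R = (t² + s² − r²)/(2·t·s) ≈ 0.81417, so ∠R ≈ 35.49°.

∠R ≈ 35.494°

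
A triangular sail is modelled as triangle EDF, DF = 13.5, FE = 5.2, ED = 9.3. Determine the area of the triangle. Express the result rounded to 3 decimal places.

area ≈ 17.015

Semiperimeter s = (13.5 + 5.2 + 9.3)/2 = 14.
Heron's formula: area = √(14·0.5·8.8·4.7) ≈ 17.015.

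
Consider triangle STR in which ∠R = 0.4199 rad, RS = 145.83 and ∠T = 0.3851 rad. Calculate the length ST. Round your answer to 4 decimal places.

The third angle is ∠S = π − ∠T − ∠R = 2.3366 rad.
Law of sines: ST = RS·sin R/sin T ≈ 158.26.

158.2593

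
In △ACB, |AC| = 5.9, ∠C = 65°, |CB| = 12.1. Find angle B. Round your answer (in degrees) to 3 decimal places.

∠B ≈ 29.101°

By the law of cosines, |BA|² = |AC|² + |CB|² − 2·|AC|·|CB|·cos C = 120.88, so |BA| ≈ 10.994.
Law of cosines again: cos B = (|CB|² + |BA|² − |AC|²)/(2·|CB|·|BA|) ≈ 0.87376, so ∠B ≈ 29.10°.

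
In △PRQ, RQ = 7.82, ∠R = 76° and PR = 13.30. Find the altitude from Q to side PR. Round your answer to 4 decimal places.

h_Q ≈ 7.5877

By the law of cosines, QP² = PR² + RQ² − 2·PR·RQ·cos R = 187.72, so QP ≈ 13.701.
Area = ½·PR·RQ·sin R ≈ 50.458.
The altitude from Q has length 2·area/PR ≈ 7.5877.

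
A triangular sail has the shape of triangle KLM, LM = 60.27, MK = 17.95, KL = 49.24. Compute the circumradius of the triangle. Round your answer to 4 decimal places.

By the law of cosines, cos K = (MK² + KL² − LM²) / (2·MK·KL) ≈ -0.50104, so ∠K ≈ 120.07°.
Circumradius = LM/(2 sin K) ≈ 34.821.

R ≈ 34.8210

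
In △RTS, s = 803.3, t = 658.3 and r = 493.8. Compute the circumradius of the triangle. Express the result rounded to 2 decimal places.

By the law of cosines, cos R = (t² + s² − r²) / (2·t·s) ≈ 0.78933, so ∠R ≈ 37.88°.
Circumradius = r/(2 sin R) ≈ 402.13.

402.13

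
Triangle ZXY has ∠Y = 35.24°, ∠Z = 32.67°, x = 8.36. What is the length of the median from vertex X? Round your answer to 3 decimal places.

m_X ≈ 2.817

The third angle is ∠X = 180° − ∠Y − ∠Z = 112.09°.
Law of sines: z = x·sin Z/sin X ≈ 4.8702.
Law of sines: y = x·sin Y/sin X ≈ 5.2059.
Median from X: ½√(2·y² + 2·z² − x²) ≈ 2.8174.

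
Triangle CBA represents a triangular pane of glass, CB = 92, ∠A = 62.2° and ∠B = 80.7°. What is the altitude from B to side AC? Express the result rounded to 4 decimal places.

The third angle is ∠C = 180° − ∠B − ∠A = 37.10°.
Law of sines: BA = CB·sin C/sin A ≈ 62.736.
Law of sines: AC = CB·sin B/sin A ≈ 102.64.
Area = ½·CB·BA·sin B ≈ 2847.9.
The altitude from B has length 2·area/AC ≈ 55.495.

55.4951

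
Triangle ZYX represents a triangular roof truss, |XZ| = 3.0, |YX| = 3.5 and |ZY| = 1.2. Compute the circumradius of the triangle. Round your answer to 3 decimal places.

By the law of cosines, cos Z = (|XZ|² + |ZY|² − |YX|²) / (2·|XZ|·|ZY|) ≈ -0.25139, so ∠Z ≈ 1.825 rad.
Circumradius = |YX|/(2 sin Z) ≈ 1.8081.

1.808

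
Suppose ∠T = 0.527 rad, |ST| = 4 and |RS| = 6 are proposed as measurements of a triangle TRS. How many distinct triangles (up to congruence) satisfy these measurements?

1

|ST|·sin T = 4·sin(0.527 rad) ≈ 2.012.
Since |RS| ≥ |ST|, exactly one triangle exists.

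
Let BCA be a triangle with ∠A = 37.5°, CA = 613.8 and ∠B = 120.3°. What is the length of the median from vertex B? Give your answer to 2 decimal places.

188.51

The third angle is ∠C = 180° − ∠A − ∠B = 22.20°.
Law of sines: AB = CA·sin C/sin B ≈ 268.61.
Law of sines: BC = CA·sin A/sin B ≈ 432.78.
Median from B: ½√(2·AB² + 2·BC² − CA²) ≈ 188.51.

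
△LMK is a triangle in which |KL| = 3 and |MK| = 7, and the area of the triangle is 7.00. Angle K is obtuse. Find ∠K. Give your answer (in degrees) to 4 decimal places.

From area = ½·|MK|·|KL|·sin K, we get sin K = 2·area/(|MK|·|KL|) ≈ 0.66667.
Taking the obtuse solution, ∠K ≈ 138.19°.

138.1897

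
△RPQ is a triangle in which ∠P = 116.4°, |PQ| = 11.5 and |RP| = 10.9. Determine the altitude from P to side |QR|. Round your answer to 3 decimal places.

h_P ≈ 5.897

By the law of cosines, |QR|² = |RP|² + |PQ|² − 2·|RP|·|PQ|·cos P = 362.53, so |QR| ≈ 19.04.
Area = ½·|RP|·|PQ|·sin P ≈ 56.139.
The altitude from P has length 2·area/|QR| ≈ 5.8969.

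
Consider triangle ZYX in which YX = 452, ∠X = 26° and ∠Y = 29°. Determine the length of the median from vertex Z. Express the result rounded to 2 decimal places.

m_Z ≈ 118.16

The third angle is ∠Z = 180° − ∠Y − ∠X = 125.00°.
Law of sines: XZ = YX·sin Y/sin Z ≈ 267.51.
Law of sines: ZY = YX·sin X/sin Z ≈ 241.89.
Median from Z: ½√(2·XZ² + 2·ZY² − YX²) ≈ 118.16.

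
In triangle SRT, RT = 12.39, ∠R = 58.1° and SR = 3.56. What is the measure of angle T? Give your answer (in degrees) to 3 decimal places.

By the law of cosines, TS² = SR² + RT² − 2·SR·RT·cos R = 119.57, so TS ≈ 10.935.
Law of cosines again: cos T = (RT² + TS² − SR²)/(2·RT·TS) ≈ 0.96104, so ∠T ≈ 16.05°.

∠T ≈ 16.045°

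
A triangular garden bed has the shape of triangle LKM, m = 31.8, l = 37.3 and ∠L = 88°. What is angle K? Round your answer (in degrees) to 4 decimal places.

∠K ≈ 33.5671°

Law of sines: sin M = m·sin L/l ≈ 0.85203.
Since l ≥ m, only the acute value applies: ∠M ≈ 58.43°.
Then ∠K = 180° − ∠L − ∠M ≈ 33.57°.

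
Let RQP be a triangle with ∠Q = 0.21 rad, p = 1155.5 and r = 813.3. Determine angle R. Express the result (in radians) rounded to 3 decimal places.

0.440

By the law of cosines, q² = p² + r² − 2·p·r·cos Q = 1.5839e+05, so q ≈ 397.99.
Law of cosines again: cos R = (q² + p² − r²)/(2·q·p) ≈ 0.90472, so ∠R ≈ 0.440 rad.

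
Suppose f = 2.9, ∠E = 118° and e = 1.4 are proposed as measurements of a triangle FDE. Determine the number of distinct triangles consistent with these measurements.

f·sin E = 2.9·sin(118°) ≈ 2.561.
Since ∠E is not acute, a triangle exists only if e > f; here e ≤ f, so there is no triangle.

0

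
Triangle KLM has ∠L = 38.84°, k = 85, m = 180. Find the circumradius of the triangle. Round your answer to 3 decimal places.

R ≈ 100.184

By the law of cosines, l² = m² + k² − 2·m·k·cos L = 15791, so l ≈ 125.66.
Area = ½·m·k·sin L ≈ 4797.7.
Circumradius = l/(2 sin L) ≈ 100.18.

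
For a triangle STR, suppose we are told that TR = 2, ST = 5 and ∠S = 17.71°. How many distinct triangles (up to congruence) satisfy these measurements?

2

ST·sin S = 5·sin(17.71°) ≈ 1.521.
Since ST sin S < TR < ST (1.521 < 2 < 5), two triangles exist.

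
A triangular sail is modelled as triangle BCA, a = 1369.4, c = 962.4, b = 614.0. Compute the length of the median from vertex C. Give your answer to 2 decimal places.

945.82

Median from C: ½√(2·a² + 2·b² − c²) ≈ 945.82.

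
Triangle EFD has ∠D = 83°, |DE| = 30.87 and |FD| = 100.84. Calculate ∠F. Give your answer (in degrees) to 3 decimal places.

By the law of cosines, |EF|² = |FD|² + |DE|² − 2·|FD|·|DE|·cos D = 10363, so |EF| ≈ 101.8.
Law of cosines again: cos F = (|EF|² + |FD|² − |DE|²)/(2·|EF|·|FD|) ≈ 0.95363, so ∠F ≈ 17.52°.

17.517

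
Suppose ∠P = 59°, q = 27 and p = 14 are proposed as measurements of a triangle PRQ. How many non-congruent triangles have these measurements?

0

q·sin P = 27·sin(59°) ≈ 23.14.
Since p = 14 < 23.14 = q sin P, no triangle exists.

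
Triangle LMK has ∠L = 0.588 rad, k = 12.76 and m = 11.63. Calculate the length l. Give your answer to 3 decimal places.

By the law of cosines, l² = m² + k² − 2·m·k·cos L = 51.124, so l ≈ 7.1501.

7.150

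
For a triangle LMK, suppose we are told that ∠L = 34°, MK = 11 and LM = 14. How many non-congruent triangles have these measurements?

2

LM·sin L = 14·sin(34°) ≈ 7.829.
Since LM sin L < MK < LM (7.829 < 11 < 14), two triangles exist.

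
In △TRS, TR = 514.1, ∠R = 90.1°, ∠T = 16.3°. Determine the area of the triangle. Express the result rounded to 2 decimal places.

The third angle is ∠S = 180° − ∠T − ∠R = 73.60°.
Law of sines: RS = TR·sin T/sin S ≈ 150.41.
Law of sines: ST = TR·sin R/sin S ≈ 535.9.
Area = ½·TR·RS·sin R ≈ 38663.

area ≈ 38662.92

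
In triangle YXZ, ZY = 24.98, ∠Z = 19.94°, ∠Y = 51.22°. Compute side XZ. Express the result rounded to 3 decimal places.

The third angle is ∠X = 180° − ∠Z − ∠Y = 108.84°.
Law of sines: XZ = ZY·sin Y/sin X ≈ 20.576.

20.576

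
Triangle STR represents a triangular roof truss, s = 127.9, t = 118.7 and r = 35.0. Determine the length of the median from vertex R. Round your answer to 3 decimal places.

Median from R: ½√(2·s² + 2·t² − r²) ≈ 122.14.

m_R ≈ 122.138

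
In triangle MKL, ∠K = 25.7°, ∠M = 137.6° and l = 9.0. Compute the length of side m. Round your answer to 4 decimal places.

The third angle is ∠L = 180° − ∠M − ∠K = 16.70°.
Law of sines: m = l·sin M/sin L ≈ 21.119.

21.1188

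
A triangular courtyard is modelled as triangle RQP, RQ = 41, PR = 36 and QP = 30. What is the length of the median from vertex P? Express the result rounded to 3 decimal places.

m_P ≈ 26.034

Median from P: ½√(2·QP² + 2·PR² − RQ²) ≈ 26.034.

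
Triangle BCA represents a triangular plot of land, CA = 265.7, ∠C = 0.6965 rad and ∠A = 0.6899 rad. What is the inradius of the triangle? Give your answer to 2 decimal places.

The third angle is ∠B = π − ∠C − ∠A = 1.7552 rad.
Law of sines: AB = CA·sin C/sin B ≈ 173.4.
Law of sines: BC = CA·sin A/sin B ≈ 172.02.
Area = ½·CA·AB·sin A ≈ 14661.
Semiperimeter s = (265.7+173.4+172.02)/2 = 305.56.
Inradius = area/s = 14661/305.56 ≈ 47.982.

r ≈ 47.98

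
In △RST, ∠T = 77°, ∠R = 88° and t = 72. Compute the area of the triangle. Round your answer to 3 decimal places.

688.086

The third angle is ∠S = 180° − ∠T − ∠R = 15.00°.
Law of sines: r = t·sin R/sin T ≈ 73.849.
Law of sines: s = t·sin S/sin T ≈ 19.125.
Area = ½·t·r·sin S ≈ 688.09.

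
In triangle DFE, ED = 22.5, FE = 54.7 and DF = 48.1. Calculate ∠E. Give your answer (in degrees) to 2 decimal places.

∠E ≈ 61.23°

By the law of cosines, cos E = (FE² + ED² − DF²) / (2·FE·ED) ≈ 0.48130, so ∠E ≈ 61.23°.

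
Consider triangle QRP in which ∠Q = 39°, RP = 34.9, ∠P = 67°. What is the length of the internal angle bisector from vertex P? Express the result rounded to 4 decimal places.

t_P ≈ 35.1761

The third angle is ∠R = 180° − ∠P − ∠Q = 74.00°.
Law of sines: PQ = RP·sin R/sin Q ≈ 53.308.
Law of sines: QR = RP·sin P/sin Q ≈ 51.048.
The bisector from P has length 2·RP·PQ·cos(∠P/2)/(RP+PQ) ≈ 35.176.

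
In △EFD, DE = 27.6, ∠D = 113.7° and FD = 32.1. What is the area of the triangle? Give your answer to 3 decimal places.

Area = ½·FD·DE·sin D ≈ 405.62.

405.620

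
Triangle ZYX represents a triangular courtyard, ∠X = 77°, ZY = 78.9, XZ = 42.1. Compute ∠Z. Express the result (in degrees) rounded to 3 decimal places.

Law of sines: sin Y = XZ·sin X/ZY ≈ 0.51991.
Since ZY ≥ XZ, only the acute value applies: ∠Y ≈ 31.33°.
Then ∠Z = 180° − ∠X − ∠Y ≈ 71.67°.

71.674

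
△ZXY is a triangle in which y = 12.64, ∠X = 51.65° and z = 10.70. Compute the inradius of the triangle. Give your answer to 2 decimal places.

By the law of cosines, x² = y² + z² − 2·y·z·cos X = 106.43, so x ≈ 10.316.
Area = ½·y·z·sin X ≈ 53.033.
Semiperimeter s = (10.7+10.316+12.64)/2 = 16.828.
Inradius = area/s = 53.033/16.828 ≈ 3.1515.

3.15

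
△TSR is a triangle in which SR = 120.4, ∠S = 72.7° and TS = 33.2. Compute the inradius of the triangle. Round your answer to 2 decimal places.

14.21

By the law of cosines, RT² = TS² + SR² − 2·TS·SR·cos S = 13221, so RT ≈ 114.98.
Area = ½·TS·SR·sin S ≈ 1908.2.
Semiperimeter s = (120.4+114.98+33.2)/2 = 134.29.
Inradius = area/s = 1908.2/134.29 ≈ 14.21.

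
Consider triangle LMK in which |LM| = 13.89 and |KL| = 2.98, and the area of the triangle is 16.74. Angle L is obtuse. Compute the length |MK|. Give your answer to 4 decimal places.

From area = ½·|KL|·|LM|·sin L, we get sin L = 2·area/(|KL|·|LM|) ≈ 0.80885.
Taking the obtuse solution, ∠L ≈ 2.199 rad.
Law of cosines then gives |MK| ≈ 15.827.

15.8269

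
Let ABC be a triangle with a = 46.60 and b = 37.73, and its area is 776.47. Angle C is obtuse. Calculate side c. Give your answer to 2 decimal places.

72.42

From area = ½·a·b·sin C, we get sin C = 2·area/(a·b) ≈ 0.88325.
Taking the obtuse solution, ∠C ≈ 2.059 rad.
Law of cosines then gives c ≈ 72.415.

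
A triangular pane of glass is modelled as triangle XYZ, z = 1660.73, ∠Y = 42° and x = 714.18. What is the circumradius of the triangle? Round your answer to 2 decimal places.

By the law of cosines, y² = z² + x² − 2·z·x·cos Y = 1.5052e+06, so y ≈ 1226.9.
Area = ½·z·x·sin Y ≈ 3.9681e+05.
Circumradius = y/(2 sin Y) ≈ 916.78.

916.78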